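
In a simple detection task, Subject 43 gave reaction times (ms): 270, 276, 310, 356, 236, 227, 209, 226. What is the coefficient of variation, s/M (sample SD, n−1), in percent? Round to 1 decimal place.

18.9%

n = 8, Σ = 2110, M = 263.7500
Σ(x−M)² = 17381.500; s = √(17381.500/7) = 49.8304
CV = 49.8304 / 263.7500 = 0.18893 = 18.893%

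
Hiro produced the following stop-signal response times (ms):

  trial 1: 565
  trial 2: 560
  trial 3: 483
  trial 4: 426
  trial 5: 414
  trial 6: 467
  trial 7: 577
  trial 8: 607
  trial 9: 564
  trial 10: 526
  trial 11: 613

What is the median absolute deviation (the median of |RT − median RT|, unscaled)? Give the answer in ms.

Sorted: 414, 426, 467, 483, 526, 560, 564, 565, 577, 607, 613 → median = 560
|x − 560|: 5, 0, 77, 134, 146, 93, 17, 47, 4, 34, 53
Sorted deviations: 0, 4, 5, 17, 34, 47, 53, 77, 93, 134, 146 → MAD = 47

47 ms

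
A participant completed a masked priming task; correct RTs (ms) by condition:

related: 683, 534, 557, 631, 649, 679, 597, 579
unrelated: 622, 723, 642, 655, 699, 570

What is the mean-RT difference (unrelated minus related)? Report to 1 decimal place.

38.2 ms

M(related) = 4909/8 = 613.625
M(unrelated) = 3911/6 = 651.833
Difference = 651.833 − 613.625 = 38.208 ms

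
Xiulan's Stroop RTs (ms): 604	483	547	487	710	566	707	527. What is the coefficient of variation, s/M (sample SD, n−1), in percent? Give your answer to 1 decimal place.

n = 8, Σ = 4631, M = 578.8750
Σ(x−M)² = 55746.875; s = √(55746.875/7) = 89.2403
CV = 89.2403 / 578.8750 = 0.15416 = 15.416%

15.4%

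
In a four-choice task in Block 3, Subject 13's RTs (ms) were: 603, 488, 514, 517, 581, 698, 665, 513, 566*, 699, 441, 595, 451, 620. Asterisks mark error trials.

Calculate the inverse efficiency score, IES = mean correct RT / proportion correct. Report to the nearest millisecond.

612 ms

Correct trials (n=13): 603, 488, 514, 517, 581, 698, 665, 513, 699, 441, 595, 451, 620
Mean correct RT = 7385/13 = 568.0769 ms
Proportion correct = 13/14
IES = 568.0769 / (13/14) = 611.775 ms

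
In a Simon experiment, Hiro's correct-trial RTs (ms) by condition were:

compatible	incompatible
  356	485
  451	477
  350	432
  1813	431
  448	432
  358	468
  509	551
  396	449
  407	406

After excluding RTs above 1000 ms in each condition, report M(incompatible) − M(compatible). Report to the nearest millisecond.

50 ms

compatible: exclude 1813
M(compatible) = 3275/8 = 409.375
M(incompatible) = 4131/9 = 459.000
Difference = 459.000 − 409.375 = 49.625 ms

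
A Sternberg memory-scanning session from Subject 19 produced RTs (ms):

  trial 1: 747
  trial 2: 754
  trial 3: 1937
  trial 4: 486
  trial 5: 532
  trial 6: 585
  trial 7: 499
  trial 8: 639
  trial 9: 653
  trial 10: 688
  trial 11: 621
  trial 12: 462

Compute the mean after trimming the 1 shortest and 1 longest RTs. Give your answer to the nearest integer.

620 ms

Sorted: 462, 486, 499, 532, 585, 621, 639, 653, 688, 747, 754, 1937
Drop lowest 1 (462) and highest 1 (1937)
Remaining (n=10): Σ = 6204, mean = 6204/10 = 620.400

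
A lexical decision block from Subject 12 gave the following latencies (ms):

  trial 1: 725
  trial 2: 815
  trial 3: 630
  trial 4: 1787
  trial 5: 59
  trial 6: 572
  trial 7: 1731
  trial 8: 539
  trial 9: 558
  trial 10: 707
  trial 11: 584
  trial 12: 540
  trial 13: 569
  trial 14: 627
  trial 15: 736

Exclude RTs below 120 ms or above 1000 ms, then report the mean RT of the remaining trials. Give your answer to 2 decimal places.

633.50 ms

Excluded: 59, 1731, 1787
Retained (n=12): Σ = 7602
Mean = 7602/12 = 633.5000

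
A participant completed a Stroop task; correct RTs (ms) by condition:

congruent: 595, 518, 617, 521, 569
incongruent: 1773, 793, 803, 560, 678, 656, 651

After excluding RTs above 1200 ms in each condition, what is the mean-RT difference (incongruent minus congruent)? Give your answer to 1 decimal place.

126.2 ms

incongruent: exclude 1773
M(congruent) = 2820/5 = 564.000
M(incongruent) = 4141/6 = 690.167
Difference = 690.167 − 564.000 = 126.167 ms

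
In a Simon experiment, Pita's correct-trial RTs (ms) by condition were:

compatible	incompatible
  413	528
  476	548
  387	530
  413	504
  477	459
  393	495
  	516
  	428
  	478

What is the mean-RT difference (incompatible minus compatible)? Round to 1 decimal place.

71.9 ms

M(compatible) = 2559/6 = 426.500
M(incompatible) = 4486/9 = 498.444
Difference = 498.444 − 426.500 = 71.944 ms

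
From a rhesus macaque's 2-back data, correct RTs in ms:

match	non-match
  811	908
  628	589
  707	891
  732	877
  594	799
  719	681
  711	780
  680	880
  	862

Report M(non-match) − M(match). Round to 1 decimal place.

109.7 ms

M(match) = 5582/8 = 697.750
M(non-match) = 7267/9 = 807.444
Difference = 807.444 − 697.750 = 109.694 ms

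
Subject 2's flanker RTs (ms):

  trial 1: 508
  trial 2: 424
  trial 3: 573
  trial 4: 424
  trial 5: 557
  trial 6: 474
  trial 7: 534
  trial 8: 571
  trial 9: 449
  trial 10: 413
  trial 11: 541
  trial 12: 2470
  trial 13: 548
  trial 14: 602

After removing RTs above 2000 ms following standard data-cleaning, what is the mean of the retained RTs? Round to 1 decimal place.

509.1 ms

Excluded: 2470
Retained (n=13): Σ = 6618
Mean = 6618/13 = 509.0769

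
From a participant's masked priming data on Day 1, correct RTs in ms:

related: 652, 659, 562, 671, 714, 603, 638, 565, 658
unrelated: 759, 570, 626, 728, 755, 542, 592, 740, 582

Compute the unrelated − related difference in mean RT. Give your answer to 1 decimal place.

M(related) = 5722/9 = 635.778
M(unrelated) = 5894/9 = 654.889
Difference = 654.889 − 635.778 = 19.111 ms

19.1 ms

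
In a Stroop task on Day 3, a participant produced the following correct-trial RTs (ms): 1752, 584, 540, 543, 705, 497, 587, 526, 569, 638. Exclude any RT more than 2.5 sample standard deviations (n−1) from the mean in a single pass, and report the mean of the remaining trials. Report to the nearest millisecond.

577 ms

n = 10, ΣRT = 6941, M = 694.100
Σ(x−M)² = 1275344.90; s = √(1275344.90/9) = 376.437
Cutoffs: 694.100 ± 2.5·376.437 → [-247.0, 1635.2]
Outside: 1752 → excluded.
Retained (n=9): Σ = 5189, mean = 5189/9 = 576.556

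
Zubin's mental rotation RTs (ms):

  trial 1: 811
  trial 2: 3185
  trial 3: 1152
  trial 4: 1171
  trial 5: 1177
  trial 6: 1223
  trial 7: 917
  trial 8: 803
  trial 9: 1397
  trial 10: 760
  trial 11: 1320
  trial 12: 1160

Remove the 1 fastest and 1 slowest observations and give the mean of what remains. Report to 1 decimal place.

Sorted: 760, 803, 811, 917, 1152, 1160, 1171, 1177, 1223, 1320, 1397, 3185
Drop lowest 1 (760) and highest 1 (3185)
Remaining (n=10): Σ = 11131, mean = 11131/10 = 1113.100

1113.1 ms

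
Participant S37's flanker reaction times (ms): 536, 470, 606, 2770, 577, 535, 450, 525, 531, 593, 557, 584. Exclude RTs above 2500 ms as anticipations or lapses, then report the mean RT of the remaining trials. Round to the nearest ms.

Excluded: 2770
Retained (n=11): Σ = 5964
Mean = 5964/11 = 542.1818

542 ms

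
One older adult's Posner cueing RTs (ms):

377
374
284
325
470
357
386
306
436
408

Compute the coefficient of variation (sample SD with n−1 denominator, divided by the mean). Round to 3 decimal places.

n = 10, Σ = 3723, M = 372.3000
Σ(x−M)² = 29754.100; s = √(29754.100/9) = 57.4979
CV = 57.4979 / 372.3000 = 0.15444

0.154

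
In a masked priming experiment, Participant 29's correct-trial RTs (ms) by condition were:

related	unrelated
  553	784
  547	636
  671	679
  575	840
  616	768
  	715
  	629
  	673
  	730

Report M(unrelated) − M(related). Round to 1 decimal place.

M(related) = 2962/5 = 592.400
M(unrelated) = 6454/9 = 717.111
Difference = 717.111 − 592.400 = 124.711 ms

124.7 ms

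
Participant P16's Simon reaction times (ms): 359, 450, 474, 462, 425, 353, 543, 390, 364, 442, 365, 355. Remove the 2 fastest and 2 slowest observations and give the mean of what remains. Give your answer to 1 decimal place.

Sorted: 353, 355, 359, 364, 365, 390, 425, 442, 450, 462, 474, 543
Drop lowest 2 (353, 355) and highest 2 (474, 543)
Remaining (n=8): Σ = 3257, mean = 3257/8 = 407.125

407.1 ms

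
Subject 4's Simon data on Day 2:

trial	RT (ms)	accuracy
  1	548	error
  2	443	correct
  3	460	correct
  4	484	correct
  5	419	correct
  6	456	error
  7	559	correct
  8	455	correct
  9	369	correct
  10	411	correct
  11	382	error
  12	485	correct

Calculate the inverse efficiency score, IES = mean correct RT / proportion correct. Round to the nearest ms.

Correct trials (n=9): 443, 460, 484, 419, 559, 455, 369, 411, 485
Mean correct RT = 4085/9 = 453.8889 ms
Proportion correct = 9/12
IES = 453.8889 / (9/12) = 605.185 ms

605 ms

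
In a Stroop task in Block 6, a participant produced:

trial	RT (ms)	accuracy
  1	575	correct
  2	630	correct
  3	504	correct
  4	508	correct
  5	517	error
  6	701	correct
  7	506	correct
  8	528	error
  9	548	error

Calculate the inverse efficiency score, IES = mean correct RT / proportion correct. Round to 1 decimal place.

856.0 ms

Correct trials (n=6): 575, 630, 504, 508, 701, 506
Mean correct RT = 3424/6 = 570.6667 ms
Proportion correct = 6/9
IES = 570.6667 / (6/9) = 856.000 ms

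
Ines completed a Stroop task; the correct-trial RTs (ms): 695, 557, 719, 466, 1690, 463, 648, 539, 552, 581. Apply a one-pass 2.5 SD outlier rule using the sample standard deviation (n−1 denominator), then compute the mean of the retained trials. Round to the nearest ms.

580 ms

n = 10, ΣRT = 6910, M = 691.000
Σ(x−M)² = 1175740.00; s = √(1175740.00/9) = 361.438
Cutoffs: 691.000 ± 2.5·361.438 → [-212.6, 1594.6]
Outside: 1690 → excluded.
Retained (n=9): Σ = 5220, mean = 5220/9 = 580.000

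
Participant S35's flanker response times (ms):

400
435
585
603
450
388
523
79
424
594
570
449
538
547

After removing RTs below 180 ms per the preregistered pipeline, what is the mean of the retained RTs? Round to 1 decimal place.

Excluded: 79
Retained (n=13): Σ = 6506
Mean = 6506/13 = 500.4615

500.5 ms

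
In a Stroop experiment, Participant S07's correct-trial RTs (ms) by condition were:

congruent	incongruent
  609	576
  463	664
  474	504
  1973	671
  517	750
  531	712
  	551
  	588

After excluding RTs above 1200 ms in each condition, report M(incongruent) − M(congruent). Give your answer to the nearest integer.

congruent: exclude 1973
M(congruent) = 2594/5 = 518.800
M(incongruent) = 5016/8 = 627.000
Difference = 627.000 − 518.800 = 108.200 ms

108 ms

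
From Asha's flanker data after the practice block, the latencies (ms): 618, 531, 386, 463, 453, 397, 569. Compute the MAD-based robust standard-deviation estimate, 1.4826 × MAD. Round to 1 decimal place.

100.8 ms

Sorted: 386, 397, 453, 463, 531, 569, 618 → median = 463
|x − 463| sorted: 0, 10, 66, 68, 77, 106, 155 → MAD = 68
Robust SD ≈ 1.4826 × 68 = 100.817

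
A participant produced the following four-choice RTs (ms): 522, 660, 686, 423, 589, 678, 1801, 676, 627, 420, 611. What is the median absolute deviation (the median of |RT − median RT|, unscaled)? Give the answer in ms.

51 ms

Sorted: 420, 423, 522, 589, 611, 627, 660, 676, 678, 686, 1801 → median = 627
|x − 627|: 105, 33, 59, 204, 38, 51, 1174, 49, 0, 207, 16
Sorted deviations: 0, 16, 33, 38, 49, 51, 59, 105, 204, 207, 1174 → MAD = 51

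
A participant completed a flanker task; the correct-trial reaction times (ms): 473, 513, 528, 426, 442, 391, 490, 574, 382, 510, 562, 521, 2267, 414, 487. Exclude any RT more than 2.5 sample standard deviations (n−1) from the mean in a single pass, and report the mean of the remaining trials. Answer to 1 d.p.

479.5 ms

n = 15, ΣRT = 8980, M = 598.667
Σ(x−M)² = 3030115.33; s = √(3030115.33/14) = 465.228
Cutoffs: 598.667 ± 2.5·465.228 → [-564.4, 1761.7]
Outside: 2267 → excluded.
Retained (n=14): Σ = 6713, mean = 6713/14 = 479.500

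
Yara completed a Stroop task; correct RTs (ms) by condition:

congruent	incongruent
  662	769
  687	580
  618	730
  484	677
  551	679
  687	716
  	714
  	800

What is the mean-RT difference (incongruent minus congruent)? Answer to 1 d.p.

M(congruent) = 3689/6 = 614.833
M(incongruent) = 5665/8 = 708.125
Difference = 708.125 − 614.833 = 93.292 ms

93.3 ms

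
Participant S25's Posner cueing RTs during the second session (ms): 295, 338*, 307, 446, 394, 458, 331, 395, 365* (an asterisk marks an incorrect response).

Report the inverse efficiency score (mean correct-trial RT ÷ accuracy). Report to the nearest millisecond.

Correct trials (n=7): 295, 307, 446, 394, 458, 331, 395
Mean correct RT = 2626/7 = 375.1429 ms
Proportion correct = 7/9
IES = 375.1429 / (7/9) = 482.327 ms

482 ms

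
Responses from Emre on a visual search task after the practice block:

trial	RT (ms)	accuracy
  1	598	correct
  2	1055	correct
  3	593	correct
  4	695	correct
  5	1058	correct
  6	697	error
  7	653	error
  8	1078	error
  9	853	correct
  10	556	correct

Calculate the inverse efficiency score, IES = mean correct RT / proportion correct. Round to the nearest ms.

Correct trials (n=7): 598, 1055, 593, 695, 1058, 853, 556
Mean correct RT = 5408/7 = 772.5714 ms
Proportion correct = 7/10
IES = 772.5714 / (7/10) = 1103.673 ms

1104 ms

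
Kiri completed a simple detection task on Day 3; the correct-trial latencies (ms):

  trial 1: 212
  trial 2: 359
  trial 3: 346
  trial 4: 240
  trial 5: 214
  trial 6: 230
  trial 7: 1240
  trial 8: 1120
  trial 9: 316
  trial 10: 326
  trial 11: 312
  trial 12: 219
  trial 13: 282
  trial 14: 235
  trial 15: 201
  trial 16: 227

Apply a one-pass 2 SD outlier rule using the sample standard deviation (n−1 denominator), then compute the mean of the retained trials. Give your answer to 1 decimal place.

n = 16, ΣRT = 6079, M = 379.938
Σ(x−M)² = 1510312.94; s = √(1510312.94/15) = 317.313
Cutoffs: 379.938 ± 2·317.313 → [-254.7, 1014.6]
Outside: 1120, 1240 → excluded.
Retained (n=14): Σ = 3719, mean = 3719/14 = 265.643

265.6 ms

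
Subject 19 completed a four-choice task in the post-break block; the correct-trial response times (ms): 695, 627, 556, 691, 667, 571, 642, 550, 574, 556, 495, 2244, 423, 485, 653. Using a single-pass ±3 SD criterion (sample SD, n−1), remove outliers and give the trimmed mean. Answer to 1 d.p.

584.6 ms

n = 15, ΣRT = 10429, M = 695.267
Σ(x−M)² = 2657164.93; s = √(2657164.93/14) = 435.658
Cutoffs: 695.267 ± 3·435.658 → [-611.7, 2002.2]
Outside: 2244 → excluded.
Retained (n=14): Σ = 8185, mean = 8185/14 = 584.643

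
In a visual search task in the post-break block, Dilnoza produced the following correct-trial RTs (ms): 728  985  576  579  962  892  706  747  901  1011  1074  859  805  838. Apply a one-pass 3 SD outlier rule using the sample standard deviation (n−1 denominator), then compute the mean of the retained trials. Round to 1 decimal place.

833.1 ms

n = 14, ΣRT = 11663, M = 833.071
Σ(x−M)² = 304214.93; s = √(304214.93/13) = 152.974
Cutoffs: 833.071 ± 3·152.974 → [374.1, 1292.0]
No RTs fall outside the cutoffs; all 14 retained. Mean = 11663/14 = 833.071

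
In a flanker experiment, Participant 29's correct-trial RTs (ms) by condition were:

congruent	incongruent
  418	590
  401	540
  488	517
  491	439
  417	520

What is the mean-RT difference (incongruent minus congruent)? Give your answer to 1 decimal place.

M(congruent) = 2215/5 = 443.000
M(incongruent) = 2606/5 = 521.200
Difference = 521.200 − 443.000 = 78.200 ms

78.2 ms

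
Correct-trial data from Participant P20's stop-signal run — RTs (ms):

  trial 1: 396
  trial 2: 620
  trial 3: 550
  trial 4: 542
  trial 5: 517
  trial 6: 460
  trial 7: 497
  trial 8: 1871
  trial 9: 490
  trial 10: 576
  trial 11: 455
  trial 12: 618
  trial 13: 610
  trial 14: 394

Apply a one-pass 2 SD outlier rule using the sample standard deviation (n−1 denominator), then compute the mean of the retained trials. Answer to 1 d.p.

517.3 ms

n = 14, ΣRT = 8596, M = 614.000
Σ(x−M)² = 1774236.00; s = √(1774236.00/13) = 369.432
Cutoffs: 614.000 ± 2·369.432 → [-124.9, 1352.9]
Outside: 1871 → excluded.
Retained (n=13): Σ = 6725, mean = 6725/13 = 517.308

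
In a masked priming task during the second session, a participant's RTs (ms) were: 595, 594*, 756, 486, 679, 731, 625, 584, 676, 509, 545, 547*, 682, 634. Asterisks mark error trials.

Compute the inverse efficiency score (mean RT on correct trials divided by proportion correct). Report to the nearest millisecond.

Correct trials (n=12): 595, 756, 486, 679, 731, 625, 584, 676, 509, 545, 682, 634
Mean correct RT = 7502/12 = 625.1667 ms
Proportion correct = 12/14
IES = 625.1667 / (12/14) = 729.361 ms

729 ms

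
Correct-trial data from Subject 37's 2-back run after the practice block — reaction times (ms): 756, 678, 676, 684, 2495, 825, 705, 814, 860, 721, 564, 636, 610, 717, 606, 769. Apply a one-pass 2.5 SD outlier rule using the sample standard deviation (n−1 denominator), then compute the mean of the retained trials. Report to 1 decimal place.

708.1 ms

n = 16, ΣRT = 13116, M = 819.750
Σ(x−M)² = 3096301.00; s = √(3096301.00/15) = 454.335
Cutoffs: 819.750 ± 2.5·454.335 → [-316.1, 1955.6]
Outside: 2495 → excluded.
Retained (n=15): Σ = 10621, mean = 10621/15 = 708.067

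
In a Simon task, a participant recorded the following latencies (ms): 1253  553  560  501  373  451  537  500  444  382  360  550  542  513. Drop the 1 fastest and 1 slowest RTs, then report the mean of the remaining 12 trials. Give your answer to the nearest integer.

Sorted: 360, 373, 382, 444, 451, 500, 501, 513, 537, 542, 550, 553, 560, 1253
Drop lowest 1 (360) and highest 1 (1253)
Remaining (n=12): Σ = 5906, mean = 5906/12 = 492.167

492 ms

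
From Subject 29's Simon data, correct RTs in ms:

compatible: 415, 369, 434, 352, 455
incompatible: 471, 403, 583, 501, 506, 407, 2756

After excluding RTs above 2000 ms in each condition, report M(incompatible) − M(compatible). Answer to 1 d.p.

incompatible: exclude 2756
M(compatible) = 2025/5 = 405.000
M(incompatible) = 2871/6 = 478.500
Difference = 478.500 − 405.000 = 73.500 ms

73.5 ms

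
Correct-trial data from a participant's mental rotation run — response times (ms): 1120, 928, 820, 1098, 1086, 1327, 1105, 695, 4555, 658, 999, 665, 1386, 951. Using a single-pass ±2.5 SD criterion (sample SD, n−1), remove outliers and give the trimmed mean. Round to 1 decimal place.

987.5 ms

n = 14, ΣRT = 17393, M = 1242.357
Σ(x−M)² = 12476257.21; s = √(12476257.21/13) = 979.649
Cutoffs: 1242.357 ± 2.5·979.649 → [-1206.8, 3691.5]
Outside: 4555 → excluded.
Retained (n=13): Σ = 12838, mean = 12838/13 = 987.538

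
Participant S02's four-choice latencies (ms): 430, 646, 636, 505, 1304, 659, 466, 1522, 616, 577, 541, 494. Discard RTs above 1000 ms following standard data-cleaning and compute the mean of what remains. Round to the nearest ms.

Excluded: 1304, 1522
Retained (n=10): Σ = 5570
Mean = 5570/10 = 557.0000

557 ms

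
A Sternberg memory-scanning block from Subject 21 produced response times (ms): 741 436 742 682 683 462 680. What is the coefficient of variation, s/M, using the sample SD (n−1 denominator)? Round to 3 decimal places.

0.203

n = 7, Σ = 4426, M = 632.2857
Σ(x−M)² = 98701.429; s = √(98701.429/6) = 128.2585
CV = 128.2585 / 632.2857 = 0.20285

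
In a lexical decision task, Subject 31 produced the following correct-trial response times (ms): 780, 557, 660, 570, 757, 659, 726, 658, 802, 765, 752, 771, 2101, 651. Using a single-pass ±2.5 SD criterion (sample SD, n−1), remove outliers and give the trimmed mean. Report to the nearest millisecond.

n = 14, ΣRT = 11209, M = 800.643
Σ(x−M)² = 1898489.21; s = √(1898489.21/13) = 382.149
Cutoffs: 800.643 ± 2.5·382.149 → [-154.7, 1756.0]
Outside: 2101 → excluded.
Retained (n=13): Σ = 9108, mean = 9108/13 = 700.615

701 ms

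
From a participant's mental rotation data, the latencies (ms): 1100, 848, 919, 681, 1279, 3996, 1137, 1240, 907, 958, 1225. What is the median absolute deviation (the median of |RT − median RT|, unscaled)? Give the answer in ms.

Sorted: 681, 848, 907, 919, 958, 1100, 1137, 1225, 1240, 1279, 3996 → median = 1100
|x − 1100|: 0, 252, 181, 419, 179, 2896, 37, 140, 193, 142, 125
Sorted deviations: 0, 37, 125, 140, 142, 179, 181, 193, 252, 419, 2896 → MAD = 179

179 ms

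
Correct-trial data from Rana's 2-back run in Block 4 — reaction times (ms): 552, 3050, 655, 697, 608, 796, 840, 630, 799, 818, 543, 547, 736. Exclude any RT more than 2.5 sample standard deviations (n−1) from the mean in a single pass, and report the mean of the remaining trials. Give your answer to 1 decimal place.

n = 13, ΣRT = 11271, M = 867.000
Σ(x−M)² = 5299140.00; s = √(5299140.00/12) = 664.526
Cutoffs: 867.000 ± 2.5·664.526 → [-794.3, 2528.3]
Outside: 3050 → excluded.
Retained (n=12): Σ = 8221, mean = 8221/12 = 685.083

685.1 ms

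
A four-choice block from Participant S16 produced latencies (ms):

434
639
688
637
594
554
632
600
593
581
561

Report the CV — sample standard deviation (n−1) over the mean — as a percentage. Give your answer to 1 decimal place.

n = 11, Σ = 6513, M = 592.0909
Σ(x−M)² = 42608.909; s = √(42608.909/10) = 65.2755
CV = 65.2755 / 592.0909 = 0.11025 = 11.025%

11.0%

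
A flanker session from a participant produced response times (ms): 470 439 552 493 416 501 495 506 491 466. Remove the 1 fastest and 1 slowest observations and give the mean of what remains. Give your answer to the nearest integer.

483 ms

Sorted: 416, 439, 466, 470, 491, 493, 495, 501, 506, 552
Drop lowest 1 (416) and highest 1 (552)
Remaining (n=8): Σ = 3861, mean = 3861/8 = 482.625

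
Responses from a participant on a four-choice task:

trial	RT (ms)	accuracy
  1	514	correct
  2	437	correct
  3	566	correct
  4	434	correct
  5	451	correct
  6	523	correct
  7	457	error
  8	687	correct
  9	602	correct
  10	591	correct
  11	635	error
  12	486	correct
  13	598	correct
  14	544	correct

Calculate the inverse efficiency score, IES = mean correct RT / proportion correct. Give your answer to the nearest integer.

Correct trials (n=12): 514, 437, 566, 434, 451, 523, 687, 602, 591, 486, 598, 544
Mean correct RT = 6433/12 = 536.0833 ms
Proportion correct = 12/14
IES = 536.0833 / (12/14) = 625.431 ms

625 ms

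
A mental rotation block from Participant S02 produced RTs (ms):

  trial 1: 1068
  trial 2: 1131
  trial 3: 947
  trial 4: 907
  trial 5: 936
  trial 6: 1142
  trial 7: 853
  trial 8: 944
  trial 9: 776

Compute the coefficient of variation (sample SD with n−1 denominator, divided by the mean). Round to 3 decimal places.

n = 9, Σ = 8704, M = 967.1111
Σ(x−M)² = 122688.889; s = √(122688.889/8) = 123.8391
CV = 123.8391 / 967.1111 = 0.12805

0.128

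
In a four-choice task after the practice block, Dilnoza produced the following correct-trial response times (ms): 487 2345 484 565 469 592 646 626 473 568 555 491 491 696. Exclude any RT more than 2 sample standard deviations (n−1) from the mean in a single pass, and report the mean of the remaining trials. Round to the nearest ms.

n = 14, ΣRT = 9488, M = 677.714
Σ(x−M)² = 3060094.86; s = √(3060094.86/13) = 485.172
Cutoffs: 677.714 ± 2·485.172 → [-292.6, 1648.1]
Outside: 2345 → excluded.
Retained (n=13): Σ = 7143, mean = 7143/13 = 549.462

549 ms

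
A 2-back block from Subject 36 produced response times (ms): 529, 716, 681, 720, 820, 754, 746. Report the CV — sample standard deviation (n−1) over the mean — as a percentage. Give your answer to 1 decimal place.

12.7%

n = 7, Σ = 4966, M = 709.4286
Σ(x−M)² = 49067.714; s = √(49067.714/6) = 90.4320
CV = 90.4320 / 709.4286 = 0.12747 = 12.747%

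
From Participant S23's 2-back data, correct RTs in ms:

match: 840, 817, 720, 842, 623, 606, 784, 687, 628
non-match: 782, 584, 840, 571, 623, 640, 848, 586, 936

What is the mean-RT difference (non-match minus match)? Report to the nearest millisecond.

-15 ms

M(match) = 6547/9 = 727.444
M(non-match) = 6410/9 = 712.222
Difference = 712.222 − 727.444 = -15.222 ms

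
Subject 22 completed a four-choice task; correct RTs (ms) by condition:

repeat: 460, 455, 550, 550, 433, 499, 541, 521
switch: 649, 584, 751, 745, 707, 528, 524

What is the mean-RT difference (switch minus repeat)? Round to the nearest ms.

M(repeat) = 4009/8 = 501.125
M(switch) = 4488/7 = 641.143
Difference = 641.143 − 501.125 = 140.018 ms

140 ms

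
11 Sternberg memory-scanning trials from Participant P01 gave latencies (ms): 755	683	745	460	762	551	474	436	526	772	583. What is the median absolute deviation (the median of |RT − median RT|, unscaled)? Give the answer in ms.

Sorted: 436, 460, 474, 526, 551, 583, 683, 745, 755, 762, 772 → median = 583
|x − 583|: 172, 100, 162, 123, 179, 32, 109, 147, 57, 189, 0
Sorted deviations: 0, 32, 57, 100, 109, 123, 147, 162, 172, 179, 189 → MAD = 123

123 ms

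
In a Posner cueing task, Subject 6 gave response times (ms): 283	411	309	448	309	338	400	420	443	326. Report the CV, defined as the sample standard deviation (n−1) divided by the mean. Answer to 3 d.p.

0.168

n = 10, Σ = 3687, M = 368.7000
Σ(x−M)² = 34448.100; s = √(34448.100/9) = 61.8673
CV = 61.8673 / 368.7000 = 0.16780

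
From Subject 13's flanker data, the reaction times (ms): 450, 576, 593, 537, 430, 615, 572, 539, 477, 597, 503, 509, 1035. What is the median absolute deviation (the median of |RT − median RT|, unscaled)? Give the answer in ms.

Sorted: 430, 450, 477, 503, 509, 537, 539, 572, 576, 593, 597, 615, 1035 → median = 539
|x − 539|: 89, 37, 54, 2, 109, 76, 33, 0, 62, 58, 36, 30, 496
Sorted deviations: 0, 2, 30, 33, 36, 37, 54, 58, 62, 76, 89, 109, 496 → MAD = 54

54 ms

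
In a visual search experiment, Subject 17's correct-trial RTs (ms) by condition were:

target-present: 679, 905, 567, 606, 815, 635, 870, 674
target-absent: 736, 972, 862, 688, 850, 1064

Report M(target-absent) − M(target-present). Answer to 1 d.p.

143.1 ms

M(target-present) = 5751/8 = 718.875
M(target-absent) = 5172/6 = 862.000
Difference = 862.000 − 718.875 = 143.125 ms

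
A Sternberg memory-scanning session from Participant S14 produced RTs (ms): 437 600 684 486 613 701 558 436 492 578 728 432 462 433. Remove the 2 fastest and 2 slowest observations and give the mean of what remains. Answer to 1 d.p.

Sorted: 432, 433, 436, 437, 462, 486, 492, 558, 578, 600, 613, 684, 701, 728
Drop lowest 2 (432, 433) and highest 2 (701, 728)
Remaining (n=10): Σ = 5346, mean = 5346/10 = 534.600

534.6 ms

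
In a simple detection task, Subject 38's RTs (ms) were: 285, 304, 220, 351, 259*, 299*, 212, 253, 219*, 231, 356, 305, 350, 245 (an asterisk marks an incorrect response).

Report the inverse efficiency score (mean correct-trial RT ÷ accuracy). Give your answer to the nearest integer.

Correct trials (n=11): 285, 304, 220, 351, 212, 253, 231, 356, 305, 350, 245
Mean correct RT = 3112/11 = 282.9091 ms
Proportion correct = 11/14
IES = 282.9091 / (11/14) = 360.066 ms

360 ms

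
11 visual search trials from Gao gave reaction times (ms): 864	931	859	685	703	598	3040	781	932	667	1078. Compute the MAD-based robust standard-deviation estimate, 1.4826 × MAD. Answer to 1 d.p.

Sorted: 598, 667, 685, 703, 781, 859, 864, 931, 932, 1078, 3040 → median = 859
|x − 859| sorted: 0, 5, 72, 73, 78, 156, 174, 192, 219, 261, 2181 → MAD = 156
Robust SD ≈ 1.4826 × 156 = 231.286

231.3 ms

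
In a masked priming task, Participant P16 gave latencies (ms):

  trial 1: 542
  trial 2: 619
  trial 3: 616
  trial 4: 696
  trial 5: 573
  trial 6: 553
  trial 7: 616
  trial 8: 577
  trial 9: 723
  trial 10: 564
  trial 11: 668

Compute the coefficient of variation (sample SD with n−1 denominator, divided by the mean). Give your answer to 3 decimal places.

n = 11, Σ = 6747, M = 613.3636
Σ(x−M)² = 36004.545; s = √(36004.545/10) = 60.0038
CV = 60.0038 / 613.3636 = 0.09783

0.098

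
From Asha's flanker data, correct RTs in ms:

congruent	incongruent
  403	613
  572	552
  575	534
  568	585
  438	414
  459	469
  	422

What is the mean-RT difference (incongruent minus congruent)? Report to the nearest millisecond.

M(congruent) = 3015/6 = 502.500
M(incongruent) = 3589/7 = 512.714
Difference = 512.714 − 502.500 = 10.214 ms

10 ms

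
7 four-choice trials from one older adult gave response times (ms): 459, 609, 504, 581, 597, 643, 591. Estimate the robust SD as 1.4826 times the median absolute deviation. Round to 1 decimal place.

Sorted: 459, 504, 581, 591, 597, 609, 643 → median = 591
|x − 591| sorted: 0, 6, 10, 18, 52, 87, 132 → MAD = 18
Robust SD ≈ 1.4826 × 18 = 26.687

26.7 ms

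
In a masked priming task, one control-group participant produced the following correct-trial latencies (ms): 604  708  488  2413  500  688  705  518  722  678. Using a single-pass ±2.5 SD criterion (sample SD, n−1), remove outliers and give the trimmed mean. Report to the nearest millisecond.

n = 10, ΣRT = 8024, M = 802.400
Σ(x−M)² = 2957996.40; s = √(2957996.40/9) = 573.294
Cutoffs: 802.400 ± 2.5·573.294 → [-630.8, 2235.6]
Outside: 2413 → excluded.
Retained (n=9): Σ = 5611, mean = 5611/9 = 623.444

623 ms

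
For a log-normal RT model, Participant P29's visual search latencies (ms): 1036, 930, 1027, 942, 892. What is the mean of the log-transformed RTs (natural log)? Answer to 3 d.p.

6.871

ln(RT): 6.9431, 6.8352, 6.9344, 6.8480, 6.7935
Σ ln(RT) = 34.3542
Mean = 34.3542/5 = 6.87084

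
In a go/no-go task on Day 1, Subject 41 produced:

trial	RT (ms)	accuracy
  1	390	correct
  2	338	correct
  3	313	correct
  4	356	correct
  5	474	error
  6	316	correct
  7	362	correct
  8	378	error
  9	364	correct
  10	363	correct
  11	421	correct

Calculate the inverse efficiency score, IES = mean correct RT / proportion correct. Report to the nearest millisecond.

438 ms

Correct trials (n=9): 390, 338, 313, 356, 316, 362, 364, 363, 421
Mean correct RT = 3223/9 = 358.1111 ms
Proportion correct = 9/11
IES = 358.1111 / (9/11) = 437.691 ms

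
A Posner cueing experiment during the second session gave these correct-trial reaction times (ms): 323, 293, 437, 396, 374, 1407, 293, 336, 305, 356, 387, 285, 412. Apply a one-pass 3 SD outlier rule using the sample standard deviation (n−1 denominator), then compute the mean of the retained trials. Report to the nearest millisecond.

n = 13, ΣRT = 5604, M = 431.077
Σ(x−M)² = 1060976.92; s = √(1060976.92/12) = 297.346
Cutoffs: 431.077 ± 3·297.346 → [-461.0, 1323.1]
Outside: 1407 → excluded.
Retained (n=12): Σ = 4197, mean = 4197/12 = 349.750

350 ms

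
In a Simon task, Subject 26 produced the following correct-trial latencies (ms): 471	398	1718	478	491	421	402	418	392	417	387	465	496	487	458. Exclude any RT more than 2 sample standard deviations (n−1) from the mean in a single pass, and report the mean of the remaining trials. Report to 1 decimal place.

n = 15, ΣRT = 7899, M = 526.600
Σ(x−M)² = 1541785.60; s = √(1541785.60/14) = 331.855
Cutoffs: 526.600 ± 2·331.855 → [-137.1, 1190.3]
Outside: 1718 → excluded.
Retained (n=14): Σ = 6181, mean = 6181/14 = 441.500

441.5 ms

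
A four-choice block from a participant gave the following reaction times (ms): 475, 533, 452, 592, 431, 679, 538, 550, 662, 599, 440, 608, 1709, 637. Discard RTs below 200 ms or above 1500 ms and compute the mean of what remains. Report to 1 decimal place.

553.5 ms

Excluded: 1709
Retained (n=13): Σ = 7196
Mean = 7196/13 = 553.5385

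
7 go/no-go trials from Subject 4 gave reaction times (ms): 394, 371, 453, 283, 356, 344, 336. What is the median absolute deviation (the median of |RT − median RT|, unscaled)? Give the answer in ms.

20 ms

Sorted: 283, 336, 344, 356, 371, 394, 453 → median = 356
|x − 356|: 38, 15, 97, 73, 0, 12, 20
Sorted deviations: 0, 12, 15, 20, 38, 73, 97 → MAD = 20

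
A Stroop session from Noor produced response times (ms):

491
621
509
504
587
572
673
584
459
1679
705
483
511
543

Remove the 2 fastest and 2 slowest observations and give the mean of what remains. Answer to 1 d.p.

Sorted: 459, 483, 491, 504, 509, 511, 543, 572, 584, 587, 621, 673, 705, 1679
Drop lowest 2 (459, 483) and highest 2 (705, 1679)
Remaining (n=10): Σ = 5595, mean = 5595/10 = 559.500

559.5 ms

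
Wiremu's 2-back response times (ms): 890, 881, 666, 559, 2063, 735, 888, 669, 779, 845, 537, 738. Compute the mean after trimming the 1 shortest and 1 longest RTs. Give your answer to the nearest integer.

Sorted: 537, 559, 666, 669, 735, 738, 779, 845, 881, 888, 890, 2063
Drop lowest 1 (537) and highest 1 (2063)
Remaining (n=10): Σ = 7650, mean = 7650/10 = 765.000

765 ms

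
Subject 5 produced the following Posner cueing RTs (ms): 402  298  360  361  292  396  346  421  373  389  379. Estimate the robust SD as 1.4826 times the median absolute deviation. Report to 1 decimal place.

34.1 ms

Sorted: 292, 298, 346, 360, 361, 373, 379, 389, 396, 402, 421 → median = 373
|x − 373| sorted: 0, 6, 12, 13, 16, 23, 27, 29, 48, 75, 81 → MAD = 23
Robust SD ≈ 1.4826 × 23 = 34.100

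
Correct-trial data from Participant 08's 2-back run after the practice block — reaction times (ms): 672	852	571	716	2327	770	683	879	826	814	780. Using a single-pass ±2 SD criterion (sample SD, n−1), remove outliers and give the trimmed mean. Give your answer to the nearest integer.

756 ms

n = 11, ΣRT = 9890, M = 899.091
Σ(x−M)² = 2324406.91; s = √(2324406.91/10) = 482.121
Cutoffs: 899.091 ± 2·482.121 → [-65.2, 1863.3]
Outside: 2327 → excluded.
Retained (n=10): Σ = 7563, mean = 7563/10 = 756.300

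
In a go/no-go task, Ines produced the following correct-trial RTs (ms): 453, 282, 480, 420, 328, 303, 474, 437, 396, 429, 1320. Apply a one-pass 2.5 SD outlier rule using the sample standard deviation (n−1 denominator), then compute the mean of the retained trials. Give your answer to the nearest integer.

n = 11, ΣRT = 5322, M = 483.818
Σ(x−M)² = 814947.64; s = √(814947.64/10) = 285.473
Cutoffs: 483.818 ± 2.5·285.473 → [-229.9, 1197.5]
Outside: 1320 → excluded.
Retained (n=10): Σ = 4002, mean = 4002/10 = 400.200

400 ms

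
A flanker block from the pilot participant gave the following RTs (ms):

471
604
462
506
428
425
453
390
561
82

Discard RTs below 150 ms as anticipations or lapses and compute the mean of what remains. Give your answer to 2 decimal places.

Excluded: 82
Retained (n=9): Σ = 4300
Mean = 4300/9 = 477.7778

477.78 ms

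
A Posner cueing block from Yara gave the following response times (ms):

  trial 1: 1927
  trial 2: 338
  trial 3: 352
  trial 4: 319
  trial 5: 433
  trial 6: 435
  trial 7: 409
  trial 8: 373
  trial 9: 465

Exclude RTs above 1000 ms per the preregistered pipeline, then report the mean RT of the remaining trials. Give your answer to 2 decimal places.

Excluded: 1927
Retained (n=8): Σ = 3124
Mean = 3124/8 = 390.5000

390.50 ms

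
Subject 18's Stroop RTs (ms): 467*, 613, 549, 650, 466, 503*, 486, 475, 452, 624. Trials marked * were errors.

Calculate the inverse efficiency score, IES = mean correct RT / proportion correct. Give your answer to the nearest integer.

674 ms

Correct trials (n=8): 613, 549, 650, 466, 486, 475, 452, 624
Mean correct RT = 4315/8 = 539.3750 ms
Proportion correct = 8/10
IES = 539.3750 / (8/10) = 674.219 ms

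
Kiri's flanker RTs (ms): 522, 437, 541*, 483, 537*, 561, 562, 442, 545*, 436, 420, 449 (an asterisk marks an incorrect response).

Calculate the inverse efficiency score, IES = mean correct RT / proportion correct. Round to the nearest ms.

639 ms

Correct trials (n=9): 522, 437, 483, 561, 562, 442, 436, 420, 449
Mean correct RT = 4312/9 = 479.1111 ms
Proportion correct = 9/12
IES = 479.1111 / (9/12) = 638.815 ms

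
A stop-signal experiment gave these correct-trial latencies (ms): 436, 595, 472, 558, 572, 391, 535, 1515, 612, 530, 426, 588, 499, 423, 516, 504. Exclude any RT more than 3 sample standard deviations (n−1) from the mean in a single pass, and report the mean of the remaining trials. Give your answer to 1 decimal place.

510.5 ms

n = 16, ΣRT = 9172, M = 573.250
Σ(x−M)² = 1012801.00; s = √(1012801.00/15) = 259.846
Cutoffs: 573.250 ± 3·259.846 → [-206.3, 1352.8]
Outside: 1515 → excluded.
Retained (n=15): Σ = 7657, mean = 7657/15 = 510.467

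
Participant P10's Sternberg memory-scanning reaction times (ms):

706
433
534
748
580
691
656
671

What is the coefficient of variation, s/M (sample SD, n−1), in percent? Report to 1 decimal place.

16.6%

n = 8, Σ = 5019, M = 627.3750
Σ(x−M)² = 76247.875; s = √(76247.875/7) = 104.3674
CV = 104.3674 / 627.3750 = 0.16636 = 16.636%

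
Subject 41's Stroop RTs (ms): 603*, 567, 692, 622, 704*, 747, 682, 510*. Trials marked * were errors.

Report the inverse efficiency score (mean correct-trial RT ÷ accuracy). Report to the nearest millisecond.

Correct trials (n=5): 567, 692, 622, 747, 682
Mean correct RT = 3310/5 = 662.0000 ms
Proportion correct = 5/8
IES = 662.0000 / (5/8) = 1059.200 ms

1059 ms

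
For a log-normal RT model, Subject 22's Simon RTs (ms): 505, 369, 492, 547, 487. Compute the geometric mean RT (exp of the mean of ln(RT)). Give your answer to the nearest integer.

ln(RT): 6.2246, 5.9108, 6.1985, 6.3044, 6.1883
Mean ln(RT) = 30.8265/5 = 6.16531
Geometric mean = exp(6.16531) = 475.95 ms

476 ms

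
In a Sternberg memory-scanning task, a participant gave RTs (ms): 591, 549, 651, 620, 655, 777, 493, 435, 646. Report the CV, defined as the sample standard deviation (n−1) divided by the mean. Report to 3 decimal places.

n = 9, Σ = 5417, M = 601.8889
Σ(x−M)² = 80794.889; s = √(80794.889/8) = 100.4956
CV = 100.4956 / 601.8889 = 0.16697

0.167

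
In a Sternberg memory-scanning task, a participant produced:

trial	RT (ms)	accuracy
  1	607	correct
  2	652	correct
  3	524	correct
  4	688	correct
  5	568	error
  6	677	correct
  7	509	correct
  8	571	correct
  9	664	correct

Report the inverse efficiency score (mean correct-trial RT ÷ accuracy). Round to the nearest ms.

688 ms

Correct trials (n=8): 607, 652, 524, 688, 677, 509, 571, 664
Mean correct RT = 4892/8 = 611.5000 ms
Proportion correct = 8/9
IES = 611.5000 / (8/9) = 687.938 ms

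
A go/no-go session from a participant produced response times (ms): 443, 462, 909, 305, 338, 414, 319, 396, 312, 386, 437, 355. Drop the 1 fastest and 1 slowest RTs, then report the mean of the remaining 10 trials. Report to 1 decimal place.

386.2 ms

Sorted: 305, 312, 319, 338, 355, 386, 396, 414, 437, 443, 462, 909
Drop lowest 1 (305) and highest 1 (909)
Remaining (n=10): Σ = 3862, mean = 3862/10 = 386.200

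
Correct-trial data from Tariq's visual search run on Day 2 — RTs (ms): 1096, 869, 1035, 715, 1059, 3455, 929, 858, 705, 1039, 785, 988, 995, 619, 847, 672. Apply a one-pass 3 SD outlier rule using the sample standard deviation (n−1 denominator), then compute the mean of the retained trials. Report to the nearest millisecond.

881 ms

n = 16, ΣRT = 16666, M = 1041.625
Σ(x−M)² = 6547909.75; s = √(6547909.75/15) = 660.702
Cutoffs: 1041.625 ± 3·660.702 → [-940.5, 3023.7]
Outside: 3455 → excluded.
Retained (n=15): Σ = 13211, mean = 13211/15 = 880.733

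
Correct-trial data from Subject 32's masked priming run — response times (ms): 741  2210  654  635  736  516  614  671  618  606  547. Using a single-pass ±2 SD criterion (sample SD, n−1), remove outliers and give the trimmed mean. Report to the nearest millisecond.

634 ms

n = 11, ΣRT = 8548, M = 777.091
Σ(x−M)² = 2305106.91; s = √(2305106.91/10) = 480.115
Cutoffs: 777.091 ± 2·480.115 → [-183.1, 1737.3]
Outside: 2210 → excluded.
Retained (n=10): Σ = 6338, mean = 6338/10 = 633.800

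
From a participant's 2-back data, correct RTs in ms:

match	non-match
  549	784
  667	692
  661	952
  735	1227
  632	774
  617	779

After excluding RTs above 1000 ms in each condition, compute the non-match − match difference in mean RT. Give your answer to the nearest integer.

non-match: exclude 1227
M(match) = 3861/6 = 643.500
M(non-match) = 3981/5 = 796.200
Difference = 796.200 − 643.500 = 152.700 ms

153 ms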